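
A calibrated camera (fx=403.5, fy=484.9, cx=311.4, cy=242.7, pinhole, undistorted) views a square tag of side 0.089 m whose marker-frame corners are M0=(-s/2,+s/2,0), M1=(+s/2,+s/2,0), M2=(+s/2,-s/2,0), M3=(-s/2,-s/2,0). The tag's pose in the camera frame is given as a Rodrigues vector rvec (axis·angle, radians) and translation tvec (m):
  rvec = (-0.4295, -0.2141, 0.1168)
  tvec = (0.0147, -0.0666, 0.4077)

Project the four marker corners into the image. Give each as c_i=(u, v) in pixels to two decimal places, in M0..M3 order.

Intrinsics K: fx=403.5, fy=484.9, cx=311.4, cy=242.7
Marker side s = 0.089 m; corners in marker frame (Z=0):
  M0 = (-0.0445, +0.0445, 0)
  M1 = (+0.0445, +0.0445, 0)
  M2 = (+0.0445, -0.0445, 0)
  M3 = (-0.0445, -0.0445, 0)
rvec = (-0.4295, -0.2141, 0.1168), |rvec| = θ = 0.49391 rad = 28.299°
Rodrigues: sinθ=0.47408, 1−cosθ=0.11952; R = I + sinθ·[k]× + (1−cosθ)·[k]×²:
    [+0.97086 -0.06706 -0.23008]
    [+0.15716 +0.90294 +0.40000]
    [+0.18092 -0.42450 +0.88717]
t = (0.0147, -0.0666, 0.4077) m
M0: Pc = R·M0+t = (-0.03149, -0.03341, +0.38076); u = 403.5·(-0.03149)/0.38076 + 311.4 = 278.0321, v = 484.9·(-0.03341)/0.38076 + 242.7 = 200.1486
M1: Pc = R·M1+t = (+0.05492, -0.01943, +0.39686); u = 403.5·(+0.05492)/0.39686 + 311.4 = 367.2379, v = 484.9·(-0.01943)/0.39686 + 242.7 = 218.9651
M2: Pc = R·M2+t = (+0.06089, -0.09979, +0.43464); u = 403.5·(+0.06089)/0.43464 + 311.4 = 367.9248, v = 484.9·(-0.09979)/0.43464 + 242.7 = 131.3741
M3: Pc = R·M3+t = (-0.02552, -0.11377, +0.41854); u = 403.5·(-0.02552)/0.41854 + 311.4 = 286.7978, v = 484.9·(-0.11377)/0.41854 + 242.7 = 110.8862

c0=(278.03, 200.15) c1=(367.24, 218.97) c2=(367.92, 131.37) c3=(286.80, 110.89)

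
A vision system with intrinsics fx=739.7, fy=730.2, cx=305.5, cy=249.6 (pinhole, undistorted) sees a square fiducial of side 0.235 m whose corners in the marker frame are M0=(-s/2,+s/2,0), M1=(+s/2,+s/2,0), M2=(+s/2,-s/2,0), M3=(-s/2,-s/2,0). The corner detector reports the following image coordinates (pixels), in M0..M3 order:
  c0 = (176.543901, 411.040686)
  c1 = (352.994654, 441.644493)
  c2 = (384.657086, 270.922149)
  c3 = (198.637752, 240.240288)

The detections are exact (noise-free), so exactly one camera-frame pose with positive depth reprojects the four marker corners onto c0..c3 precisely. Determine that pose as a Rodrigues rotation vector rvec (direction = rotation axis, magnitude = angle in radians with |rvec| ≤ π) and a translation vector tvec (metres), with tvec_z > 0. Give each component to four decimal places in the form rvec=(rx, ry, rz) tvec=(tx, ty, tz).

rvec=(0.2053, 0.0523, 0.1609) tvec=(-0.0358, 0.1210, 0.9449)

Intrinsics K: fx=739.7, fy=730.2, cx=305.5, cy=249.6
Marker side s = 0.235 m; corners in marker frame (Z=0):
  M0 = (-0.1175, +0.1175, 0)
  M1 = (+0.1175, +0.1175, 0)
  M2 = (+0.1175, -0.1175, 0)
  M3 = (-0.1175, -0.1175, 0)
Detected image corners:
  c0 = (176.543901, 411.040686) px
  c1 = (352.994654, 441.644493) px
  c2 = (384.657086, 270.922149) px
  c3 = (198.637752, 240.240288) px
Planar DLT: solve 8×8 A·h = b for H (H[2,2]=1):
  H  [+760.29042 -53.32382 +277.46437]
  H  [+117.64692 +801.35745 +343.09291]
  H  [-0.03738 +0.21912 +1.00000]
B = K⁻¹H; ‖b₁‖=1.058326, ‖b₂‖=1.058326; λ = 2/(‖b₁‖+‖b₂‖) = 0.944889, sign → tz>0 ⇒ λ=+0.944889
r₁ = λ·B[:,0] = (+0.98578,+0.16431,-0.03532); r₂ = λ·B[:,1] = (-0.15363,+0.96619,+0.20705)
r₃ = r₁×r₂ = (+0.06814,-0.19868,+0.97769); SVD([r₁ r₂ r₃]) → R = UVᵀ:
  R  [+0.98578 -0.15363 +0.06814]
  R  [+0.16431 +0.96619 -0.19868]
  R  [-0.03532 +0.20705 +0.97769]
t = (-0.03581, +0.12098, +0.94489) m
tr R = 2.929664; θ = arccos((tr R − 1)/2) = 0.265993 rad = 15.240°
axis k = ((R−Rᵀ)₃₂, (R−Rᵀ)₁₃, (R−Rᵀ)₂₁) / (2 sinθ) = (+0.771725, +0.196788, +0.604744)
rvec = θ·k = (+0.205274, +0.052344, +0.160858)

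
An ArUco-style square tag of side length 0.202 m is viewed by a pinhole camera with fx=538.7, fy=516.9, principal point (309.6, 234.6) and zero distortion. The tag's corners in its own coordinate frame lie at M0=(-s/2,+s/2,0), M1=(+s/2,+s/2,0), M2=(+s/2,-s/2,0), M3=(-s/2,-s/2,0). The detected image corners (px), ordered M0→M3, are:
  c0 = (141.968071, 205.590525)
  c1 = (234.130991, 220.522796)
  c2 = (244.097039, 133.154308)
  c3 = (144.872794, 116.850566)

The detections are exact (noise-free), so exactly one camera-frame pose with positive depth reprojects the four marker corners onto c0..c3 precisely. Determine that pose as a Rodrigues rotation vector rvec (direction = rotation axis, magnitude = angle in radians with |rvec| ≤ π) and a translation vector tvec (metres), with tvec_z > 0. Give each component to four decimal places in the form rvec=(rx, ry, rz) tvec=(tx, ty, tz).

Intrinsics K: fx=538.7, fy=516.9, cx=309.6, cy=234.6
Marker side s = 0.202 m; corners in marker frame (Z=0):
  M0 = (-0.1010, +0.1010, 0)
  M1 = (+0.1010, +0.1010, 0)
  M2 = (+0.1010, -0.1010, 0)
  M3 = (-0.1010, -0.1010, 0)
Detected image corners:
  c0 = (141.968071, 205.590525) px
  c1 = (234.130991, 220.522796) px
  c2 = (244.097039, 133.154308) px
  c3 = (144.872794, 116.850566) px
Planar DLT: solve 8×8 A·h = b for H (H[2,2]=1):
  H  [+475.41151 +38.14698 +191.20704]
  H  [+79.24799 +497.79296 +170.66719]
  H  [+0.01217 +0.36612 +1.00000]
B = K⁻¹H; ‖b₁‖=0.887993, ‖b₂‖=0.887993; λ = 2/(‖b₁‖+‖b₂‖) = 1.126135, sign → tz>0 ⇒ λ=+1.126135
r₁ = λ·B[:,0] = (+0.98596,+0.16643,+0.01370); r₂ = λ·B[:,1] = (-0.15721,+0.89738,+0.41230)
r₃ = r₁×r₂ = (+0.05632,-0.40867,+0.91094); SVD([r₁ r₂ r₃]) → R = UVᵀ:
  R  [+0.98596 -0.15721 +0.05632]
  R  [+0.16643 +0.89738 -0.40867]
  R  [+0.01370 +0.41230 +0.91094]
t = (-0.24750, -0.13929, +1.12613) m
tr R = 2.794283; θ = arccos((tr R − 1)/2) = 0.457541 rad = 26.215°
axis k = ((R−Rᵀ)₃₂, (R−Rᵀ)₁₃, (R−Rᵀ)₂₁) / (2 sinθ) = (+0.929235, +0.048243, +0.366327)
rvec = θ·k = (+0.425163, +0.022073, +0.167609)

rvec=(0.4252, 0.0221, 0.1676) tvec=(-0.2475, -0.1393, 1.1261)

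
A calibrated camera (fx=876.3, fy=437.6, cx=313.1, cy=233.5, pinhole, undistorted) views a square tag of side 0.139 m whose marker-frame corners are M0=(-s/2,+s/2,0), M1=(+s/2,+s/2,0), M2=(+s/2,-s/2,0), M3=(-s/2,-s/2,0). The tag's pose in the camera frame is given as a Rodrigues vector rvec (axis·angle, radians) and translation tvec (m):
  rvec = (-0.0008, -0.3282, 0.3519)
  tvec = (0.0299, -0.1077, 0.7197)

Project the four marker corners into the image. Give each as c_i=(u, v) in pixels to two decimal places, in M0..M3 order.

Intrinsics K: fx=876.3, fy=437.6, cx=313.1, cy=233.5
Marker side s = 0.139 m; corners in marker frame (Z=0):
  M0 = (-0.0695, +0.0695, 0)
  M1 = (+0.0695, +0.0695, 0)
  M2 = (+0.0695, -0.0695, 0)
  M3 = (-0.0695, -0.0695, 0)
rvec = (-0.0008, -0.3282, 0.3519), |rvec| = θ = 0.48120 rad = 27.570°
Rodrigues: sinθ=0.46284, 1−cosθ=0.11356; R = I + sinθ·[k]× + (1−cosθ)·[k]×²:
    [+0.88644 -0.33835 -0.31582]
    [+0.33860 +0.93927 -0.05587]
    [+0.31554 -0.05741 +0.94717]
t = (0.0299, -0.1077, 0.7197) m
M0: Pc = R·M0+t = (-0.05522, -0.06595, +0.69378); u = 876.3·(-0.05522)/0.69378 + 313.1 = 243.3490, v = 437.6·(-0.06595)/0.69378 + 233.5 = 191.8997
M1: Pc = R·M1+t = (+0.06799, -0.01889, +0.73764); u = 876.3·(+0.06799)/0.73764 + 313.1 = 393.8737, v = 437.6·(-0.01889)/0.73764 + 233.5 = 222.2949
M2: Pc = R·M2+t = (+0.11502, -0.14945, +0.74562); u = 876.3·(+0.11502)/0.74562 + 313.1 = 448.2822, v = 437.6·(-0.14945)/0.74562 + 233.5 = 145.7910
M3: Pc = R·M3+t = (-0.00819, -0.19651, +0.70176); u = 876.3·(-0.00819)/0.70176 + 313.1 = 302.8697, v = 437.6·(-0.19651)/0.70176 + 233.5 = 110.9599

c0=(243.35, 191.90) c1=(393.87, 222.29) c2=(448.28, 145.79) c3=(302.87, 110.96)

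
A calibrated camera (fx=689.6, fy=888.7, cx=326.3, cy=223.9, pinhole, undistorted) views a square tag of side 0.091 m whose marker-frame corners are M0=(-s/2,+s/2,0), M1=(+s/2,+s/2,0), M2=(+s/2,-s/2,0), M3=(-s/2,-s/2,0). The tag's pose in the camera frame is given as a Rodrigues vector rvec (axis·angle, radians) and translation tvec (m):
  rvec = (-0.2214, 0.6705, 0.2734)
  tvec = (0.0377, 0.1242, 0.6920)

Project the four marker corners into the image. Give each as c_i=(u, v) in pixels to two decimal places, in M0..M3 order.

Intrinsics K: fx=689.6, fy=888.7, cx=326.3, cy=223.9
Marker side s = 0.091 m; corners in marker frame (Z=0):
  M0 = (-0.0455, +0.0455, 0)
  M1 = (+0.0455, +0.0455, 0)
  M2 = (+0.0455, -0.0455, 0)
  M3 = (-0.0455, -0.0455, 0)
rvec = (-0.2214, 0.6705, 0.2734), |rvec| = θ = 0.75719 rad = 43.384°
Rodrigues: sinθ=0.68688, 1−cosθ=0.27323; R = I + sinθ·[k]× + (1−cosθ)·[k]×²:
    [+0.75013 -0.31876 +0.57939]
    [+0.17727 +0.94102 +0.28820]
    [-0.63709 -0.11348 +0.76239]
t = (0.0377, 0.1242, 0.6920) m
M0: Pc = R·M0+t = (-0.01093, +0.15895, +0.71582); u = 689.6·(-0.01093)/0.71582 + 326.3 = 315.7662, v = 888.7·(+0.15895)/0.71582 + 223.9 = 421.2381
M1: Pc = R·M1+t = (+0.05733, +0.17508, +0.65785); u = 689.6·(+0.05733)/0.65785 + 326.3 = 386.3943, v = 888.7·(+0.17508)/0.65785 + 223.9 = 460.4214
M2: Pc = R·M2+t = (+0.08633, +0.08945, +0.66818); u = 689.6·(+0.08633)/0.66818 + 326.3 = 415.4026, v = 888.7·(+0.08945)/0.66818 + 223.9 = 342.8712
M3: Pc = R·M3+t = (+0.01807, +0.07332, +0.72615); u = 689.6·(+0.01807)/0.72615 + 326.3 = 343.4629, v = 888.7·(+0.07332)/0.72615 + 223.9 = 313.6302

c0=(315.77, 421.24) c1=(386.39, 460.42) c2=(415.40, 342.87) c3=(343.46, 313.63)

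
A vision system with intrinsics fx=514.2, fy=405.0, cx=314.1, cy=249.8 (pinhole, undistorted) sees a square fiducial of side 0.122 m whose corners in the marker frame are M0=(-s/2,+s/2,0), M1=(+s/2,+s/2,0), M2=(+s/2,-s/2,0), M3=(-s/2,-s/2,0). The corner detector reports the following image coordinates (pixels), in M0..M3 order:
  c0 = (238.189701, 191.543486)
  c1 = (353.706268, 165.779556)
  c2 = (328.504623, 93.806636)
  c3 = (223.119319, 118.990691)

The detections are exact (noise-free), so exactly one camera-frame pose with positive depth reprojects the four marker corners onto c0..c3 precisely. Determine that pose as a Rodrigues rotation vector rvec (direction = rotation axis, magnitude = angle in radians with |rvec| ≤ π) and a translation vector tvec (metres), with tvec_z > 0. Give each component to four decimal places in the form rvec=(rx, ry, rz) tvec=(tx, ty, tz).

rvec=(-0.3878, 0.1520, -0.2333) tvec=(-0.0310, -0.1461, 0.5443)

Intrinsics K: fx=514.2, fy=405.0, cx=314.1, cy=249.8
Marker side s = 0.122 m; corners in marker frame (Z=0):
  M0 = (-0.0610, +0.0610, 0)
  M1 = (+0.0610, +0.0610, 0)
  M2 = (+0.0610, -0.0610, 0)
  M3 = (-0.0610, -0.0610, 0)
Detected image corners:
  c0 = (238.189701, 191.543486) px
  c1 = (353.706268, 165.779556) px
  c2 = (328.504623, 93.806636) px
  c3 = (223.119319, 118.990691) px
Planar DLT: solve 8×8 A·h = b for H (H[2,2]=1):
  H  [+849.99089 -40.60704 +284.80844]
  H  [-235.38582 +490.04879 +141.09370]
  H  [-0.18724 -0.71772 +1.00000]
B = K⁻¹H; ‖b₁‖=1.837302, ‖b₂‖=1.837302; λ = 2/(‖b₁‖+‖b₂‖) = 0.544276, sign → tz>0 ⇒ λ=+0.544276
r₁ = λ·B[:,0] = (+0.96196,-0.25348,-0.10191); r₂ = λ·B[:,1] = (+0.19564,+0.89951,-0.39064)
r₃ = r₁×r₂ = (+0.19069,+0.35584,+0.91489); SVD([r₁ r₂ r₃]) → R = UVᵀ:
  R  [+0.96196 +0.19564 +0.19069]
  R  [-0.25348 +0.89951 +0.35584]
  R  [-0.10191 -0.39064 +0.91489]
t = (-0.03100, -0.14609, +0.54428) m
tr R = 2.776359; θ = arccos((tr R − 1)/2) = 0.477428 rad = 27.355°
axis k = ((R−Rᵀ)₃₂, (R−Rᵀ)₁₃, (R−Rᵀ)₂₁) / (2 sinθ) = (-0.812279, +0.318384, -0.488706)
rvec = θ·k = (-0.387805, +0.152006, -0.233322)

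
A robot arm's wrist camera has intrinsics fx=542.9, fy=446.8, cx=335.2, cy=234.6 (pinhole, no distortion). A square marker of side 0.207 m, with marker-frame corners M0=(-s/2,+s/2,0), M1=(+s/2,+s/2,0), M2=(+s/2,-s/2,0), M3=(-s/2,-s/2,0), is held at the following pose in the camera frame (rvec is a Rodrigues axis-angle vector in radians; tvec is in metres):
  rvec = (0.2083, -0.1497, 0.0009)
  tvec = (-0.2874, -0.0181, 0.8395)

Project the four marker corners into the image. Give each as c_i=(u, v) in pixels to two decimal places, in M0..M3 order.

Intrinsics K: fx=542.9, fy=446.8, cx=335.2, cy=234.6
Marker side s = 0.207 m; corners in marker frame (Z=0):
  M0 = (-0.1035, +0.1035, 0)
  M1 = (+0.1035, +0.1035, 0)
  M2 = (+0.1035, -0.1035, 0)
  M3 = (-0.1035, -0.1035, 0)
rvec = (0.2083, -0.1497, 0.0009), |rvec| = θ = 0.25651 rad = 14.697°
Rodrigues: sinθ=0.25371, 1−cosθ=0.03272; R = I + sinθ·[k]× + (1−cosθ)·[k]×²:
    [+0.98886 -0.01640 -0.14797]
    [-0.01462 +0.97842 -0.20609]
    [+0.14816 +0.20596 +0.96728]
t = (-0.2874, -0.0181, 0.8395) m
M0: Pc = R·M0+t = (-0.39144, +0.08468, +0.84548); u = 542.9·(-0.39144)/0.84548 + 335.2 = 83.8467, v = 446.8·(+0.08468)/0.84548 + 234.6 = 279.3494
M1: Pc = R·M1+t = (-0.18675, +0.08165, +0.87615); u = 542.9·(-0.18675)/0.87615 + 335.2 = 219.4816, v = 446.8·(+0.08165)/0.87615 + 234.6 = 276.2402
M2: Pc = R·M2+t = (-0.18336, -0.12088, +0.83352); u = 542.9·(-0.18336)/0.83352 + 335.2 = 215.7734, v = 446.8·(-0.12088)/0.83352 + 234.6 = 169.8035
M3: Pc = R·M3+t = (-0.38805, -0.11785, +0.80285); u = 542.9·(-0.38805)/0.80285 + 335.2 = 72.7944, v = 446.8·(-0.11785)/0.80285 + 234.6 = 169.0121

c0=(83.85, 279.35) c1=(219.48, 276.24) c2=(215.77, 169.80) c3=(72.79, 169.01)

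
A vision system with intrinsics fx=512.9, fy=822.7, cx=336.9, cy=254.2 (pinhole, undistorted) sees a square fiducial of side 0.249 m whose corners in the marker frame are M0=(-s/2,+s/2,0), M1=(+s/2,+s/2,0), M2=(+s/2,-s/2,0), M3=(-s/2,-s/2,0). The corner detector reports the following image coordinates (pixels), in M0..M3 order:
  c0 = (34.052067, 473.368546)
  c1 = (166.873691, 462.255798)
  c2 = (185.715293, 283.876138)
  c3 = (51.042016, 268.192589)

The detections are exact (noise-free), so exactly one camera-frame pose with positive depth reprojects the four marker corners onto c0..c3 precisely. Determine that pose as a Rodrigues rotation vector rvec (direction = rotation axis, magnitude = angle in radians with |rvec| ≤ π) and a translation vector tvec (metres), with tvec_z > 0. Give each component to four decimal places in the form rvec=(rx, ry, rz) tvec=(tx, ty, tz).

Intrinsics K: fx=512.9, fy=822.7, cx=336.9, cy=254.2
Marker side s = 0.249 m; corners in marker frame (Z=0):
  M0 = (-0.1245, +0.1245, 0)
  M1 = (+0.1245, +0.1245, 0)
  M2 = (+0.1245, -0.1245, 0)
  M3 = (-0.1245, -0.1245, 0)
Detected image corners:
  c0 = (34.052067, 473.368546) px
  c1 = (166.873691, 462.255798) px
  c2 = (185.715293, 283.876138) px
  c3 = (51.042016, 268.192589) px
Planar DLT: solve 8×8 A·h = b for H (H[2,2]=1):
  H  [+598.30887 -57.92413 +113.93420]
  H  [+216.42887 +815.00103 +373.56151]
  H  [+0.55959 +0.13056 +1.00000]
B = K⁻¹H; ‖b₁‖=0.979590, ‖b₂‖=0.979590; λ = 2/(‖b₁‖+‖b₂‖) = 1.020835, sign → tz>0 ⇒ λ=+1.020835
r₁ = λ·B[:,0] = (+0.81560,+0.09205,+0.57125); r₂ = λ·B[:,1] = (-0.20283,+0.97010,+0.13328)
r₃ = r₁×r₂ = (-0.54190,-0.22457,+0.80988); SVD([r₁ r₂ r₃]) → R = UVᵀ:
  R  [+0.81560 -0.20283 -0.54190]
  R  [+0.09205 +0.97010 -0.22457]
  R  [+0.57125 +0.13328 +0.80988]
t = (-0.44377, +0.14811, +1.02083) m
tr R = 2.595581; θ = arccos((tr R − 1)/2) = 0.647174 rad = 37.080°
axis k = ((R−Rᵀ)₃₂, (R−Rᵀ)₁₃, (R−Rᵀ)₂₁) / (2 sinθ) = (+0.296756, -0.923113, +0.244536)
rvec = θ·k = (+0.192053, -0.597415, +0.158257)

rvec=(0.1921, -0.5974, 0.1583) tvec=(-0.4438, 0.1481, 1.0208)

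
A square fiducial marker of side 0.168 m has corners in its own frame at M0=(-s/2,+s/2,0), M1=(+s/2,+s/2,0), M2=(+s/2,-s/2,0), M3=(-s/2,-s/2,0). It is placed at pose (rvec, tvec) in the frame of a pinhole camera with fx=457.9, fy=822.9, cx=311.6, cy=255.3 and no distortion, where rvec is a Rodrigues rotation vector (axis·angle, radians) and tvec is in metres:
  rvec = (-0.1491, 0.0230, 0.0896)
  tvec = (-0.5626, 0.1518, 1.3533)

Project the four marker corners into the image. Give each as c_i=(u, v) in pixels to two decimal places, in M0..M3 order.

Intrinsics K: fx=457.9, fy=822.9, cx=311.6, cy=255.3
Marker side s = 0.168 m; corners in marker frame (Z=0):
  M0 = (-0.0840, +0.0840, 0)
  M1 = (+0.0840, +0.0840, 0)
  M2 = (+0.0840, -0.0840, 0)
  M3 = (-0.0840, -0.0840, 0)
rvec = (-0.1491, 0.0230, 0.0896), |rvec| = θ = 0.17547 rad = 10.053°
Rodrigues: sinθ=0.17457, 1−cosθ=0.01535; R = I + sinθ·[k]× + (1−cosθ)·[k]×²:
    [+0.99573 -0.09085 +0.01622]
    [+0.08743 +0.98491 +0.14936]
    [-0.02954 -0.14731 +0.98865]
t = (-0.5626, 0.1518, 1.3533) m
M0: Pc = R·M0+t = (-0.65387, +0.22719, +1.34341); u = 457.9·(-0.65387)/1.34341 + 311.6 = 88.7277, v = 822.9·(+0.22719)/1.34341 + 255.3 = 394.4634
M1: Pc = R·M1+t = (-0.48659, +0.24188, +1.33844); u = 457.9·(-0.48659)/1.33844 + 311.6 = 145.1310, v = 822.9·(+0.24188)/1.33844 + 255.3 = 404.0101
M2: Pc = R·M2+t = (-0.47133, +0.07641, +1.36319); u = 457.9·(-0.47133)/1.36319 + 311.6 = 153.2800, v = 822.9·(+0.07641)/1.36319 + 255.3 = 301.4265
M3: Pc = R·M3+t = (-0.63861, +0.06172, +1.36816); u = 457.9·(-0.63861)/1.36816 + 311.6 = 97.8674, v = 822.9·(+0.06172)/1.36816 + 255.3 = 292.4246

c0=(88.73, 394.46) c1=(145.13, 404.01) c2=(153.28, 301.43) c3=(97.87, 292.42)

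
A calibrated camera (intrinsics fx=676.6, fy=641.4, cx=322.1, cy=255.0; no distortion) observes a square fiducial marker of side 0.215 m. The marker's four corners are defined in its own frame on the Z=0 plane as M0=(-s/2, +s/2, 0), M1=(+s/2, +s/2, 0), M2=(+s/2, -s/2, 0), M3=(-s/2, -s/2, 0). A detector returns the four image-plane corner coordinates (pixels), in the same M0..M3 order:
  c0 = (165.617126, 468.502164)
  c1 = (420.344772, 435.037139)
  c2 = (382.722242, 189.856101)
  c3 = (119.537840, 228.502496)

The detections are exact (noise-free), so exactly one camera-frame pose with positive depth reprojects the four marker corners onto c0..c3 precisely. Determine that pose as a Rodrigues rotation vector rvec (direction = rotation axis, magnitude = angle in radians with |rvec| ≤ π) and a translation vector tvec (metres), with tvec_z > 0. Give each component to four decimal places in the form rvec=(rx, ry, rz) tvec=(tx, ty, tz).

Intrinsics K: fx=676.6, fy=641.4, cx=322.1, cy=255.0
Marker side s = 0.215 m; corners in marker frame (Z=0):
  M0 = (-0.1075, +0.1075, 0)
  M1 = (+0.1075, +0.1075, 0)
  M2 = (+0.1075, -0.1075, 0)
  M3 = (-0.1075, -0.1075, 0)
Detected image corners:
  c0 = (165.617126, 468.502164) px
  c1 = (420.344772, 435.037139) px
  c2 = (382.722242, 189.856101) px
  c3 = (119.537840, 228.502496) px
Planar DLT: solve 8×8 A·h = b for H (H[2,2]=1):
  H  [+1183.70507 +239.43344 +271.38099]
  H  [-192.26275 +1182.43092 +332.75831]
  H  [-0.07497 +0.16401 +1.00000]
B = K⁻¹H; ‖b₁‖=1.807029, ‖b₂‖=1.807029; λ = 2/(‖b₁‖+‖b₂‖) = 0.553395, sign → tz>0 ⇒ λ=+0.553395
r₁ = λ·B[:,0] = (+0.98791,-0.14939,-0.04149); r₂ = λ·B[:,1] = (+0.15263,+0.98411,+0.09076)
r₃ = r₁×r₂ = (+0.02727,-0.09600,+0.99501); SVD([r₁ r₂ r₃]) → R = UVᵀ:
  R  [+0.98791 +0.15263 +0.02727]
  R  [-0.14939 +0.98411 -0.09600]
  R  [-0.04149 +0.09076 +0.99501]
t = (-0.04148, +0.06709, +0.55339) m
tr R = 2.967023; θ = arccos((tr R − 1)/2) = 0.181845 rad = 10.419°
axis k = ((R−Rᵀ)₃₂, (R−Rᵀ)₁₃, (R−Rᵀ)₂₁) / (2 sinθ) = (+0.516349, +0.190089, -0.835015)
rvec = θ·k = (+0.093895, +0.034567, -0.151843)

rvec=(0.0939, 0.0346, -0.1518) tvec=(-0.0415, 0.0671, 0.5534)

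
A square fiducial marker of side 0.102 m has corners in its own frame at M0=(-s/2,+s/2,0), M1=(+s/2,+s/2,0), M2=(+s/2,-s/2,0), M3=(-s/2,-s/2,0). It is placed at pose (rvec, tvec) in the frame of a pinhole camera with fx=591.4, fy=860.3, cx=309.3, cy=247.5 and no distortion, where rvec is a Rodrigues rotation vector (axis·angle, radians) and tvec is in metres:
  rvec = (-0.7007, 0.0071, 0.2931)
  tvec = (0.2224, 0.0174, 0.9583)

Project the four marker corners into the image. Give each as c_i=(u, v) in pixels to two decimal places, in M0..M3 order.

Intrinsics K: fx=591.4, fy=860.3, cx=309.3, cy=247.5
Marker side s = 0.102 m; corners in marker frame (Z=0):
  M0 = (-0.0510, +0.0510, 0)
  M1 = (+0.0510, +0.0510, 0)
  M2 = (+0.0510, -0.0510, 0)
  M3 = (-0.0510, -0.0510, 0)
rvec = (-0.7007, 0.0071, 0.2931), |rvec| = θ = 0.75956 rad = 43.520°
Rodrigues: sinθ=0.68861, 1−cosθ=0.27486; R = I + sinθ·[k]× + (1−cosθ)·[k]×²:
    [+0.95905 -0.26809 -0.09141]
    [+0.26335 +0.72516 +0.63623]
    [-0.10428 -0.63425 +0.76606]
t = (0.2224, 0.0174, 0.9583) m
M0: Pc = R·M0+t = (+0.15982, +0.04095, +0.93127); u = 591.4·(+0.15982)/0.93127 + 309.3 = 410.7905, v = 860.3·(+0.04095)/0.93127 + 247.5 = 285.3314
M1: Pc = R·M1+t = (+0.25764, +0.06781, +0.92063); u = 591.4·(+0.25764)/0.92063 + 309.3 = 474.8028, v = 860.3·(+0.06781)/0.92063 + 247.5 = 310.8696
M2: Pc = R·M2+t = (+0.28498, -0.00615, +0.98533); u = 591.4·(+0.28498)/0.98533 + 309.3 = 480.3491, v = 860.3·(-0.00615)/0.98533 + 247.5 = 242.1283
M3: Pc = R·M3+t = (+0.18716, -0.03301, +0.99597); u = 591.4·(+0.18716)/0.99597 + 309.3 = 420.4355, v = 860.3·(-0.03301)/0.99597 + 247.5 = 218.9831

c0=(410.79, 285.33) c1=(474.80, 310.87) c2=(480.35, 242.13) c3=(420.44, 218.98)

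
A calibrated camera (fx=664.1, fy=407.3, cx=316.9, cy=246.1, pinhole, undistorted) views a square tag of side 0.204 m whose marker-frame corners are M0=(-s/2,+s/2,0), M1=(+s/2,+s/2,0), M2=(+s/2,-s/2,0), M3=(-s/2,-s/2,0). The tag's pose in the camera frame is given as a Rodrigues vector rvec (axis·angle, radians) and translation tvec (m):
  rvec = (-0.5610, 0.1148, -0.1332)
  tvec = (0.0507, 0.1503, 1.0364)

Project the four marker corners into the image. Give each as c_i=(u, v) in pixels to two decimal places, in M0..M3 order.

c0=(289.95, 349.81) c1=(426.50, 337.99) c2=(403.63, 264.43) c3=(280.99, 276.05)

Intrinsics K: fx=664.1, fy=407.3, cx=316.9, cy=246.1
Marker side s = 0.204 m; corners in marker frame (Z=0):
  M0 = (-0.1020, +0.1020, 0)
  M1 = (+0.1020, +0.1020, 0)
  M2 = (+0.1020, -0.1020, 0)
  M3 = (-0.1020, -0.1020, 0)
rvec = (-0.5610, 0.1148, -0.1332), |rvec| = θ = 0.58791 rad = 33.685°
Rodrigues: sinθ=0.55463, 1−cosθ=0.16790; R = I + sinθ·[k]× + (1−cosθ)·[k]×²:
    [+0.98498 +0.09437 +0.14460]
    [-0.15694 +0.83850 +0.52181]
    [-0.07200 -0.53666 +0.84072]
t = (0.0507, 0.1503, 1.0364) m
M0: Pc = R·M0+t = (-0.04014, +0.25184, +0.98900); u = 664.1·(-0.04014)/0.98900 + 316.9 = 289.9455, v = 407.3·(+0.25184)/0.98900 + 246.1 = 349.8129
M1: Pc = R·M1+t = (+0.16079, +0.21982, +0.97432); u = 664.1·(+0.16079)/0.97432 + 316.9 = 426.4982, v = 407.3·(+0.21982)/0.97432 + 246.1 = 337.9924
M2: Pc = R·M2+t = (+0.14154, +0.04876, +1.08380); u = 664.1·(+0.14154)/1.08380 + 316.9 = 403.6303, v = 407.3·(+0.04876)/1.08380 + 246.1 = 264.4262
M3: Pc = R·M3+t = (-0.05939, +0.08078, +1.09848); u = 664.1·(-0.05939)/1.09848 + 316.9 = 280.9927, v = 407.3·(+0.08078)/1.09848 + 246.1 = 276.0523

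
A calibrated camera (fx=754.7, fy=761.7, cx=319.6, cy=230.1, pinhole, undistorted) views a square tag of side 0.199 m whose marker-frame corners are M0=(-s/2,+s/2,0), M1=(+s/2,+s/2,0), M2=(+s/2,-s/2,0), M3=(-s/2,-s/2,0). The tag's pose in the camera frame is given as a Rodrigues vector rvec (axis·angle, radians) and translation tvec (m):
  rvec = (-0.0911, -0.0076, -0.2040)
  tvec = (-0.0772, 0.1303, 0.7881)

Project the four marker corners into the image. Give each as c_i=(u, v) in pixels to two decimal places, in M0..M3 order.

Intrinsics K: fx=754.7, fy=761.7, cx=319.6, cy=230.1
Marker side s = 0.199 m; corners in marker frame (Z=0):
  M0 = (-0.0995, +0.0995, 0)
  M1 = (+0.0995, +0.0995, 0)
  M2 = (+0.0995, -0.0995, 0)
  M3 = (-0.0995, -0.0995, 0)
rvec = (-0.0911, -0.0076, -0.2040), |rvec| = θ = 0.22355 rad = 12.808°
Rodrigues: sinθ=0.22169, 1−cosθ=0.02488; R = I + sinθ·[k]× + (1−cosθ)·[k]×²:
    [+0.97925 +0.20265 +0.00172]
    [-0.20196 +0.97515 +0.09112]
    [+0.01679 -0.08957 +0.99584]
t = (-0.0772, 0.1303, 0.7881) m
M0: Pc = R·M0+t = (-0.15447, +0.24742, +0.77752); u = 754.7·(-0.15447)/0.77752 + 319.6 = 169.6614, v = 761.7·(+0.24742)/0.77752 + 230.1 = 472.4888
M1: Pc = R·M1+t = (+0.04040, +0.20723, +0.78086); u = 754.7·(+0.04040)/0.78086 + 319.6 = 358.6457, v = 761.7·(+0.20723)/0.78086 + 230.1 = 432.2476
M2: Pc = R·M2+t = (+0.00007, +0.01318, +0.79868); u = 754.7·(+0.00007)/0.79868 + 319.6 = 319.6677, v = 761.7·(+0.01318)/0.79868 + 230.1 = 242.6677
M3: Pc = R·M3+t = (-0.19480, +0.05337, +0.79534); u = 754.7·(-0.19480)/0.79534 + 319.6 = 134.7551, v = 761.7·(+0.05337)/0.79534 + 230.1 = 281.2106

c0=(169.66, 472.49) c1=(358.65, 432.25) c2=(319.67, 242.67) c3=(134.76, 281.21)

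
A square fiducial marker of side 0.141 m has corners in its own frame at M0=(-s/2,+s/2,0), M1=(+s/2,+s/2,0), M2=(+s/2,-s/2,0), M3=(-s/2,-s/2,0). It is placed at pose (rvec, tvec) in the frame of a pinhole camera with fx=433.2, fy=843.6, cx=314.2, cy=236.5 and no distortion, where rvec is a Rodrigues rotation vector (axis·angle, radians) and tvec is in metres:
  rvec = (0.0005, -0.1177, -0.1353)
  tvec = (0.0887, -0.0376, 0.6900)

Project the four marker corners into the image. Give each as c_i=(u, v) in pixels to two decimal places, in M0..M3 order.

Intrinsics K: fx=433.2, fy=843.6, cx=314.2, cy=236.5
Marker side s = 0.141 m; corners in marker frame (Z=0):
  M0 = (-0.0705, +0.0705, 0)
  M1 = (+0.0705, +0.0705, 0)
  M2 = (+0.0705, -0.0705, 0)
  M3 = (-0.0705, -0.0705, 0)
rvec = (0.0005, -0.1177, -0.1353), |rvec| = θ = 0.17933 rad = 10.275°
Rodrigues: sinθ=0.17837, 1−cosθ=0.01604; R = I + sinθ·[k]× + (1−cosθ)·[k]×²:
    [+0.98396 +0.13455 -0.11710]
    [-0.13461 +0.99087 +0.00744]
    [+0.11704 +0.00844 +0.99309]
t = (0.0887, -0.0376, 0.6900) m
M0: Pc = R·M0+t = (+0.02882, +0.04175, +0.68234); u = 433.2·(+0.02882)/0.68234 + 314.2 = 332.4945, v = 843.6·(+0.04175)/0.68234 + 236.5 = 288.1118
M1: Pc = R·M1+t = (+0.16755, +0.02277, +0.69885); u = 433.2·(+0.16755)/0.69885 + 314.2 = 418.0638, v = 843.6·(+0.02277)/0.69885 + 236.5 = 263.9825
M2: Pc = R·M2+t = (+0.14858, -0.11695, +0.69766); u = 433.2·(+0.14858)/0.69766 + 314.2 = 406.4611, v = 843.6·(-0.11695)/0.69766 + 236.5 = 95.0897
M3: Pc = R·M3+t = (+0.00985, -0.09797, +0.68115); u = 433.2·(+0.00985)/0.68115 + 314.2 = 320.4612, v = 843.6·(-0.09797)/0.68115 + 236.5 = 115.1695

c0=(332.49, 288.11) c1=(418.06, 263.98) c2=(406.46, 95.09) c3=(320.46, 115.17)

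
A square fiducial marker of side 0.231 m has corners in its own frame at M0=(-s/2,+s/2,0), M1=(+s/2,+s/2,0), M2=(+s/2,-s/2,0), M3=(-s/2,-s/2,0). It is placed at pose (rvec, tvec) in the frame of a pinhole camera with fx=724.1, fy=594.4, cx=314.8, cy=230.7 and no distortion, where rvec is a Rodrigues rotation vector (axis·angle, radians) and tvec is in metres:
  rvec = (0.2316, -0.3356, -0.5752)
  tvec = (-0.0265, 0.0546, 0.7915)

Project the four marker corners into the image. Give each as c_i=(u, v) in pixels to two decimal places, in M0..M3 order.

Intrinsics K: fx=724.1, fy=594.4, cx=314.8, cy=230.7
Marker side s = 0.231 m; corners in marker frame (Z=0):
  M0 = (-0.1155, +0.1155, 0)
  M1 = (+0.1155, +0.1155, 0)
  M2 = (+0.1155, -0.1155, 0)
  M3 = (-0.1155, -0.1155, 0)
rvec = (0.2316, -0.3356, -0.5752), |rvec| = θ = 0.70507 rad = 40.397°
Rodrigues: sinθ=0.64809, 1−cosθ=0.23843; R = I + sinθ·[k]× + (1−cosθ)·[k]×²:
    [+0.78729 +0.49143 -0.37237]
    [-0.56599 +0.81559 -0.12030]
    [+0.24458 +0.30547 +0.92025]
t = (-0.0265, 0.0546, 0.7915) m
M0: Pc = R·M0+t = (-0.06067, +0.21417, +0.79853); u = 724.1·(-0.06067)/0.79853 + 314.8 = 259.7835, v = 594.4·(+0.21417)/0.79853 + 230.7 = 390.1226
M1: Pc = R·M1+t = (+0.12119, +0.08343, +0.85503); u = 724.1·(+0.12119)/0.85503 + 314.8 = 417.4348, v = 594.4·(+0.08343)/0.85503 + 230.7 = 288.6975
M2: Pc = R·M2+t = (+0.00767, -0.10497, +0.78447); u = 724.1·(+0.00767)/0.78447 + 314.8 = 321.8814, v = 594.4·(-0.10497)/0.78447 + 230.7 = 151.1613
M3: Pc = R·M3+t = (-0.17419, +0.02577, +0.72797); u = 724.1·(-0.17419)/0.72797 + 314.8 = 141.5327, v = 594.4·(+0.02577)/0.72797 + 230.7 = 251.7432

c0=(259.78, 390.12) c1=(417.43, 288.70) c2=(321.88, 151.16) c3=(141.53, 251.74)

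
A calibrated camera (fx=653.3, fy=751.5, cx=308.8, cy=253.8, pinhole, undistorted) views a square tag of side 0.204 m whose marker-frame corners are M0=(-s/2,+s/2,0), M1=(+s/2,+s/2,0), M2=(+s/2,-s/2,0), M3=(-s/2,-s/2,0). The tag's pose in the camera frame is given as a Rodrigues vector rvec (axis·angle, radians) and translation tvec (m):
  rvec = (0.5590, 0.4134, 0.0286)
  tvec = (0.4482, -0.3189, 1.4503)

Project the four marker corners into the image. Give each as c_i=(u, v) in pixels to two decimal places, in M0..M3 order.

c0=(462.75, 133.75) c1=(554.20, 141.88) c2=(565.08, 37.30) c3=(466.28, 34.12)

Intrinsics K: fx=653.3, fy=751.5, cx=308.8, cy=253.8
Marker side s = 0.204 m; corners in marker frame (Z=0):
  M0 = (-0.1020, +0.1020, 0)
  M1 = (+0.1020, +0.1020, 0)
  M2 = (+0.1020, -0.1020, 0)
  M3 = (-0.1020, -0.1020, 0)
rvec = (0.5590, 0.4134, 0.0286), |rvec| = θ = 0.69584 rad = 39.869°
Rodrigues: sinθ=0.64103, 1−cosθ=0.23249; R = I + sinθ·[k]× + (1−cosθ)·[k]×²:
    [+0.91755 +0.08461 +0.38851]
    [+0.13730 +0.84957 -0.50929]
    [-0.37316 +0.52065 +0.76791]
t = (0.4482, -0.3189, 1.4503) m
M0: Pc = R·M0+t = (+0.36324, -0.24625, +1.54147); u = 653.3·(+0.36324)/1.54147 + 308.8 = 462.7472, v = 751.5·(-0.24625)/1.54147 + 253.8 = 133.7482
M1: Pc = R·M1+t = (+0.55042, -0.21824, +1.46534); u = 653.3·(+0.55042)/1.46534 + 308.8 = 554.1962, v = 751.5·(-0.21824)/1.46534 + 253.8 = 141.8765
M2: Pc = R·M2+t = (+0.53316, -0.39155, +1.35913); u = 653.3·(+0.53316)/1.35913 + 308.8 = 565.0764, v = 751.5·(-0.39155)/1.35913 + 253.8 = 37.3010
M3: Pc = R·M3+t = (+0.34598, -0.41956, +1.43526); u = 653.3·(+0.34598)/1.43526 + 308.8 = 466.2830, v = 751.5·(-0.41956)/1.43526 + 253.8 = 34.1178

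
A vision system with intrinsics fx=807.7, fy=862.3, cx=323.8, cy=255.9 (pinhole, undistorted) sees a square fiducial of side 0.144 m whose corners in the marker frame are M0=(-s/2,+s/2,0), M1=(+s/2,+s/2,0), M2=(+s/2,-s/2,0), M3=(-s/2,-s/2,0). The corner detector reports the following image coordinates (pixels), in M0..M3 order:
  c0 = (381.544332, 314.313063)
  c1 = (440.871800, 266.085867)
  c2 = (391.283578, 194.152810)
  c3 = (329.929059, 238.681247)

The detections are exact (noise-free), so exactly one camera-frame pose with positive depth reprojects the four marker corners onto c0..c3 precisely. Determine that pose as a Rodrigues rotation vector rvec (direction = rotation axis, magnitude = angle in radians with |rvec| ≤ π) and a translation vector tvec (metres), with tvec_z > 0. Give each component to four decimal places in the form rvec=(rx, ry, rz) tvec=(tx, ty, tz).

Intrinsics K: fx=807.7, fy=862.3, cx=323.8, cy=255.9
Marker side s = 0.144 m; corners in marker frame (Z=0):
  M0 = (-0.0720, +0.0720, 0)
  M1 = (+0.0720, +0.0720, 0)
  M2 = (+0.0720, -0.0720, 0)
  M3 = (-0.0720, -0.0720, 0)
Detected image corners:
  c0 = (381.544332, 314.313063) px
  c1 = (440.871800, 266.085867) px
  c2 = (391.283578, 194.152810) px
  c3 = (329.929059, 238.681247) px
Planar DLT: solve 8×8 A·h = b for H (H[2,2]=1):
  H  [+544.08307 +336.41497 +386.54102]
  H  [-239.96406 +502.34942 +252.66530]
  H  [+0.32399 -0.03841 +1.00000]
B = K⁻¹H; ‖b₁‖=0.735402, ‖b₂‖=0.735402; λ = 2/(‖b₁‖+‖b₂‖) = 1.359800, sign → tz>0 ⇒ λ=+1.359800
r₁ = λ·B[:,0] = (+0.73937,-0.50915,+0.44056); r₂ = λ·B[:,1] = (+0.58731,+0.80768,-0.05223)
r₃ = r₁×r₂ = (-0.32924,+0.29736,+0.89620); SVD([r₁ r₂ r₃]) → R = UVᵀ:
  R  [+0.73937 +0.58731 -0.32924]
  R  [-0.50915 +0.80768 +0.29736]
  R  [+0.44056 -0.05223 +0.89620]
t = (+0.10563, -0.00510, +1.35980) m
tr R = 2.443254; θ = arccos((tr R − 1)/2) = 0.764647 rad = 43.811°
axis k = ((R−Rᵀ)₃₂, (R−Rᵀ)₁₃, (R−Rᵀ)₂₁) / (2 sinθ) = (-0.252488, -0.555983, -0.791917)
rvec = θ·k = (-0.193064, -0.425131, -0.605537)

rvec=(-0.1931, -0.4251, -0.6055) tvec=(0.1056, -0.0051, 1.3598)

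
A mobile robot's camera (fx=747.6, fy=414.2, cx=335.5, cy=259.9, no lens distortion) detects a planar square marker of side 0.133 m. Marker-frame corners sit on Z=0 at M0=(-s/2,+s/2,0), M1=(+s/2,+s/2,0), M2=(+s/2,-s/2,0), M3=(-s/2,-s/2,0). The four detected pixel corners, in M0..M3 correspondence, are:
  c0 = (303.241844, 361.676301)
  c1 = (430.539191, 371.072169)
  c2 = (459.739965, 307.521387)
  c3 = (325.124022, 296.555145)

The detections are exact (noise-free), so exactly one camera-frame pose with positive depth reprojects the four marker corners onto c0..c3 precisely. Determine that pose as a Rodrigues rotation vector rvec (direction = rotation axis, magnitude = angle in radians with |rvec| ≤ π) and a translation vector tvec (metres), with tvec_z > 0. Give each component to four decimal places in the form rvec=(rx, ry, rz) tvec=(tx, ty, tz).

Intrinsics K: fx=747.6, fy=414.2, cx=335.5, cy=259.9
Marker side s = 0.133 m; corners in marker frame (Z=0):
  M0 = (-0.0665, +0.0665, 0)
  M1 = (+0.0665, +0.0665, 0)
  M2 = (+0.0665, -0.0665, 0)
  M3 = (-0.0665, -0.0665, 0)
Detected image corners:
  c0 = (303.241844, 361.676301) px
  c1 = (430.539191, 371.072169) px
  c2 = (459.739965, 307.521387) px
  c3 = (325.124022, 296.555145) px
Planar DLT: solve 8×8 A·h = b for H (H[2,2]=1):
  H  [+1026.92902 -24.31147 +379.77993]
  H  [+114.31715 +631.51560 +335.19091]
  H  [+0.11353 +0.44233 +1.00000]
B = K⁻¹H; ‖b₁‖=1.343248, ‖b₂‖=1.343248; λ = 2/(‖b₁‖+‖b₂‖) = 0.744464, sign → tz>0 ⇒ λ=+0.744464
r₁ = λ·B[:,0] = (+0.98469,+0.15244,+0.08452); r₂ = λ·B[:,1] = (-0.17199,+0.92843,+0.32930)
r₃ = r₁×r₂ = (-0.02827,-0.33880,+0.94043); SVD([r₁ r₂ r₃]) → R = UVᵀ:
  R  [+0.98469 -0.17199 -0.02827]
  R  [+0.15244 +0.92843 -0.33880]
  R  [+0.08452 +0.32930 +0.94043]
t = (+0.04409, +0.13532, +0.74446) m
tr R = 2.853556; θ = arccos((tr R − 1)/2) = 0.385055 rad = 22.062°
axis k = ((R−Rᵀ)₃₂, (R−Rᵀ)₁₃, (R−Rᵀ)₂₁) / (2 sinθ) = (+0.889354, -0.150139, +0.431866)
rvec = θ·k = (+0.342450, -0.057812, +0.166292)

rvec=(0.3425, -0.0578, 0.1663) tvec=(0.0441, 0.1353, 0.7445)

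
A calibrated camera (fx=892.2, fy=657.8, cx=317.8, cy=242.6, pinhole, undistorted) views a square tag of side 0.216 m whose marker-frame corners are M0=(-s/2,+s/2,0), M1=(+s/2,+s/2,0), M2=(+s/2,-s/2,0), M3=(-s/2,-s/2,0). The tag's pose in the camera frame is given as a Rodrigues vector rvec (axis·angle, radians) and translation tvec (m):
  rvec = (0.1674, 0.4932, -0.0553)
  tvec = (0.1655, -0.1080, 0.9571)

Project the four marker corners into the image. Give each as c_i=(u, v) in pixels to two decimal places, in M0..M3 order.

c0=(387.97, 242.41) c1=(579.74, 240.47) c2=(568.88, 83.16) c3=(372.12, 101.44)

Intrinsics K: fx=892.2, fy=657.8, cx=317.8, cy=242.6
Marker side s = 0.216 m; corners in marker frame (Z=0):
  M0 = (-0.1080, +0.1080, 0)
  M1 = (+0.1080, +0.1080, 0)
  M2 = (+0.1080, -0.1080, 0)
  M3 = (-0.1080, -0.1080, 0)
rvec = (0.1674, 0.4932, -0.0553), |rvec| = θ = 0.52376 rad = 30.009°
Rodrigues: sinθ=0.50014, 1−cosθ=0.13406; R = I + sinθ·[k]× + (1−cosθ)·[k]×²:
    [+0.87964 +0.09315 +0.46643]
    [-0.01246 +0.98481 -0.17318]
    [-0.47548 +0.14652 +0.86744]
t = (0.1655, -0.1080, 0.9571) m
M0: Pc = R·M0+t = (+0.08056, -0.00029, +1.02428); u = 892.2·(+0.08056)/1.02428 + 317.8 = 387.9717, v = 657.8·(-0.00029)/1.02428 + 242.6 = 242.4108
M1: Pc = R·M1+t = (+0.27056, -0.00299, +0.92157); u = 892.2·(+0.27056)/0.92157 + 317.8 = 579.7379, v = 657.8·(-0.00299)/0.92157 + 242.6 = 240.4686
M2: Pc = R·M2+t = (+0.25044, -0.21571, +0.88992); u = 892.2·(+0.25044)/0.88992 + 317.8 = 568.8811, v = 657.8·(-0.21571)/0.88992 + 242.6 = 83.1582
M3: Pc = R·M3+t = (+0.06044, -0.21301, +0.99263); u = 892.2·(+0.06044)/0.99263 + 317.8 = 372.1240, v = 657.8·(-0.21301)/0.99263 + 242.6 = 101.4387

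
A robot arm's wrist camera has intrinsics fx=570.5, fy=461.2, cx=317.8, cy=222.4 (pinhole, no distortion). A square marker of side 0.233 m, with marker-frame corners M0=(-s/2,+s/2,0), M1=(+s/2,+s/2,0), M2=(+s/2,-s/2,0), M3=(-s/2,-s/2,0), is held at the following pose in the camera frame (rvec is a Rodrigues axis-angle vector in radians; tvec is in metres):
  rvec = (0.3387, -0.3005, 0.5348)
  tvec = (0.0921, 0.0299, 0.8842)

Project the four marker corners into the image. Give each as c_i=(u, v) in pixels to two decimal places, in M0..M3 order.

c0=(274.23, 260.79) c1=(392.29, 307.32) c2=(476.78, 215.96) c3=(359.58, 156.81)

Intrinsics K: fx=570.5, fy=461.2, cx=317.8, cy=222.4
Marker side s = 0.233 m; corners in marker frame (Z=0):
  M0 = (-0.1165, +0.1165, 0)
  M1 = (+0.1165, +0.1165, 0)
  M2 = (+0.1165, -0.1165, 0)
  M3 = (-0.1165, -0.1165, 0)
rvec = (0.3387, -0.3005, 0.5348), |rvec| = θ = 0.70073 rad = 40.149°
Rodrigues: sinθ=0.64478, 1−cosθ=0.23563; R = I + sinθ·[k]× + (1−cosθ)·[k]×²:
    [+0.81942 -0.54094 -0.18958]
    [+0.44325 +0.80770 -0.38877]
    [+0.36343 +0.23453 +0.90162]
t = (0.0921, 0.0299, 0.8842) m
M0: Pc = R·M0+t = (-0.06638, +0.07236, +0.86918); u = 570.5·(-0.06638)/0.86918 + 317.8 = 274.2298, v = 461.2·(+0.07236)/0.86918 + 222.4 = 260.7941
M1: Pc = R·M1+t = (+0.12454, +0.17564, +0.95386); u = 570.5·(+0.12454)/0.95386 + 317.8 = 392.2886, v = 461.2·(+0.17564)/0.95386 + 222.4 = 307.3215
M2: Pc = R·M2+t = (+0.25058, -0.01256, +0.89922); u = 570.5·(+0.25058)/0.89922 + 317.8 = 476.7792, v = 461.2·(-0.01256)/0.89922 + 222.4 = 215.9590
M3: Pc = R·M3+t = (+0.05966, -0.11584, +0.81454); u = 570.5·(+0.05966)/0.81454 + 317.8 = 359.5835, v = 461.2·(-0.11584)/0.81454 + 222.4 = 156.8122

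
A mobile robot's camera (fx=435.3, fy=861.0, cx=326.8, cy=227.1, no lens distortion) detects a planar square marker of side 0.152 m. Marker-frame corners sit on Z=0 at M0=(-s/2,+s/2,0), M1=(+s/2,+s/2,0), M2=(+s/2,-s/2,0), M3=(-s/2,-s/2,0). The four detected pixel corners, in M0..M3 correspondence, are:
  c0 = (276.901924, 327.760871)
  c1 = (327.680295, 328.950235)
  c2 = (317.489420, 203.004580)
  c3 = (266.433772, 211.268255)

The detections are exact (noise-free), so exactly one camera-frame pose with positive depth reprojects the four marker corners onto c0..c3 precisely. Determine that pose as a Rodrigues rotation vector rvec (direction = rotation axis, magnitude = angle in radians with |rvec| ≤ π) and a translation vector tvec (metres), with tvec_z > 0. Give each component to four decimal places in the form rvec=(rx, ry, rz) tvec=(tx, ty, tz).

Intrinsics K: fx=435.3, fy=861.0, cx=326.8, cy=227.1
Marker side s = 0.152 m; corners in marker frame (Z=0):
  M0 = (-0.0760, +0.0760, 0)
  M1 = (+0.0760, +0.0760, 0)
  M2 = (+0.0760, -0.0760, 0)
  M3 = (-0.0760, -0.0760, 0)
Detected image corners:
  c0 = (276.901924, 327.760871) px
  c1 = (327.680295, 328.950235) px
  c2 = (317.489420, 203.004580) px
  c3 = (266.433772, 211.268255) px
Planar DLT: solve 8×8 A·h = b for H (H[2,2]=1):
  H  [+183.73695 +109.31841 +296.19613]
  H  [-159.22155 +833.53087 +268.45507]
  H  [-0.50899 +0.13908 +1.00000]
B = K⁻¹H; ‖b₁‖=0.953098, ‖b₂‖=0.953098; λ = 2/(‖b₁‖+‖b₂‖) = 1.049210, sign → tz>0 ⇒ λ=+1.049210
r₁ = λ·B[:,0] = (+0.84379,-0.05317,-0.53404); r₂ = λ·B[:,1] = (+0.15394,+0.97725,+0.14593)
r₃ = r₁×r₂ = (+0.51412,-0.20534,+0.83277); SVD([r₁ r₂ r₃]) → R = UVᵀ:
  R  [+0.84379 +0.15394 +0.51412]
  R  [-0.05317 +0.97725 -0.20534]
  R  [-0.53404 +0.14593 +0.83277]
t = (-0.07376, +0.05040, +1.04921) m
tr R = 2.653807; θ = arccos((tr R − 1)/2) = 0.597217 rad = 34.218°
axis k = ((R−Rᵀ)₃₂, (R−Rᵀ)₁₃, (R−Rᵀ)₂₁) / (2 sinθ) = (+0.312327, +0.931957, -0.184143)
rvec = θ·k = (+0.186527, +0.556581, -0.109974)

rvec=(0.1865, 0.5566, -0.1100) tvec=(-0.0738, 0.0504, 1.0492)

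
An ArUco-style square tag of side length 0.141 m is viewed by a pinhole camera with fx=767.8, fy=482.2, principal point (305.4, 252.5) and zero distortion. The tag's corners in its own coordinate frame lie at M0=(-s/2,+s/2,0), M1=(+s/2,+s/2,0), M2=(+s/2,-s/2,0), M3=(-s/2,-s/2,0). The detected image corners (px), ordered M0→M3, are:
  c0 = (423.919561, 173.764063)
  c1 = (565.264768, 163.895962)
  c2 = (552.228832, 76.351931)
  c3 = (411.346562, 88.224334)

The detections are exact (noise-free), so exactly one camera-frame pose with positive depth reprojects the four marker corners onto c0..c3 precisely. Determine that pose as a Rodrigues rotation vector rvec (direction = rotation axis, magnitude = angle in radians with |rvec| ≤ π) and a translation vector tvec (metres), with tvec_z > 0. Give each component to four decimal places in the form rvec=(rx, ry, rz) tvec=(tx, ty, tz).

rvec=(-0.0006, 0.1297, -0.0913) tvec=(0.1851, -0.2056, 0.7811)

Intrinsics K: fx=767.8, fy=482.2, cx=305.4, cy=252.5
Marker side s = 0.141 m; corners in marker frame (Z=0):
  M0 = (-0.0705, +0.0705, 0)
  M1 = (+0.0705, +0.0705, 0)
  M2 = (+0.0705, -0.0705, 0)
  M3 = (-0.0705, -0.0705, 0)
Detected image corners:
  c0 = (423.919561, 173.764063) px
  c1 = (565.264768, 163.895962) px
  c2 = (552.228832, 76.351931) px
  c3 = (411.346562, 88.224334) px
Planar DLT: solve 8×8 A·h = b for H (H[2,2]=1):
  H  [+920.11122 +86.75627 +487.36399]
  H  [-97.85219 +612.65123 +125.59719]
  H  [-0.16529 -0.00827 +1.00000]
B = K⁻¹H; ‖b₁‖=1.280182, ‖b₂‖=1.280182; λ = 2/(‖b₁‖+‖b₂‖) = 0.781139, sign → tz>0 ⇒ λ=+0.781139
r₁ = λ·B[:,0] = (+0.98745,-0.09090,-0.12912); r₂ = λ·B[:,1] = (+0.09083,+0.99585,-0.00646)
r₃ = r₁×r₂ = (+0.12917,-0.00535,+0.99161); SVD([r₁ r₂ r₃]) → R = UVᵀ:
  R  [+0.98745 +0.09083 +0.12917]
  R  [-0.09090 +0.99585 -0.00535]
  R  [-0.12912 -0.00646 +0.99161]
t = (+0.18513, -0.20558, +0.78114) m
tr R = 2.974907; θ = arccos((tr R − 1)/2) = 0.158572 rad = 9.086°
axis k = ((R−Rᵀ)₃₂, (R−Rᵀ)₁₃, (R−Rᵀ)₂₁) / (2 sinθ) = (-0.003509, +0.817830, -0.575450)
rvec = θ·k = (-0.000556, +0.129685, -0.091250)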